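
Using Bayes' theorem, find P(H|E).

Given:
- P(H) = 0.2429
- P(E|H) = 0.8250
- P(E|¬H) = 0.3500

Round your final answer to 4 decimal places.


Bayes' theorem: P(H|E) = P(E|H) × P(H) / P(E)

Step 1: Calculate P(E) using law of total probability
P(E) = P(E|H)P(H) + P(E|¬H)P(¬H)
     = 0.8250 × 0.2429 + 0.3500 × 0.7571
     = 0.20039250 + 0.26498500
     = 0.46537750

Step 2: Apply Bayes' theorem
P(H|E) = P(E|H) × P(H) / P(E)
       = 0.20039250 / 0.46537750
       = 0.4306


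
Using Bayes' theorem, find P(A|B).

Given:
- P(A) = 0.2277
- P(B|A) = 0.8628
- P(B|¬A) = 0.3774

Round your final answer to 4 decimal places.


Bayes' theorem: P(A|B) = P(B|A) × P(A) / P(B)

Step 1: Calculate P(B) using law of total probability
P(B) = P(B|A)P(A) + P(B|¬A)P(¬A)
     = 0.8628 × 0.2277 + 0.3774 × 0.7723
     = 0.19645956 + 0.29146602
     = 0.48792558

Step 2: Apply Bayes' theorem
P(A|B) = P(B|A) × P(A) / P(B)
       = 0.19645956 / 0.48792558
       = 0.4026


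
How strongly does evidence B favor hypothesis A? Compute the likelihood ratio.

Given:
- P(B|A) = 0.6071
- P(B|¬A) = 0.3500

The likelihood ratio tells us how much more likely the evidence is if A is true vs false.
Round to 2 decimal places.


Likelihood Ratio (LR) = P(B|A) / P(B|¬A)

LR = 0.6071 / 0.3500
   = 1.73

The evidence is 1.73 times more likely if A is true than if A is false.
Since LR > 1, the evidence supports A over ¬A.


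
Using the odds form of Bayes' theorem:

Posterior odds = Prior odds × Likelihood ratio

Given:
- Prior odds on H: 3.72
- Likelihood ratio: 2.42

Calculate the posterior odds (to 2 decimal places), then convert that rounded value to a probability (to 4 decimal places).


Step 1: Calculate posterior odds
Posterior odds = Prior odds × LR
               = 3.72 × 2.42
               = 9.00

Step 2: Convert to probability
P(H|E) = Posterior odds / (1 + Posterior odds)
       = 9.00 / (1 + 9.00)
       = 9.00 / 10.00
       = 0.9000

The evidence increased P(H) from 0.7881 to 0.9000.


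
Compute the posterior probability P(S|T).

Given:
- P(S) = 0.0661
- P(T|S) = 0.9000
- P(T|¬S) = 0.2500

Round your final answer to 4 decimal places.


Bayes' theorem: P(S|T) = P(T|S) × P(S) / P(T)

Step 1: Calculate P(T) using law of total probability
P(T) = P(T|S)P(S) + P(T|¬S)P(¬S)
     = 0.9000 × 0.0661 + 0.2500 × 0.9339
     = 0.05949000 + 0.23347500
     = 0.29296500

Step 2: Apply Bayes' theorem
P(S|T) = P(T|S) × P(S) / P(T)
       = 0.05949000 / 0.29296500
       = 0.2031


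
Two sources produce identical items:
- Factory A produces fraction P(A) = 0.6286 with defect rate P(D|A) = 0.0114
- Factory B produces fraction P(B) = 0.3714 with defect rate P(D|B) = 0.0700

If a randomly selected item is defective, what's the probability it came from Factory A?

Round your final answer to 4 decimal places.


Let A = from Factory A, D = defective

Given:
- P(A) = 0.6286, P(B) = 0.3714
- P(D|A) = 0.0114, P(D|B) = 0.0700

Step 1: Find P(D)
P(D) = P(D|A)P(A) + P(D|B)P(B)
     = 0.0114 × 0.6286 + 0.0700 × 0.3714
     = 0.00716604 + 0.02599800
     = 0.03316404

Step 2: Apply Bayes' theorem
P(A|D) = P(D|A)P(A) / P(D)
       = 0.00716604 / 0.03316404
       = 0.2161


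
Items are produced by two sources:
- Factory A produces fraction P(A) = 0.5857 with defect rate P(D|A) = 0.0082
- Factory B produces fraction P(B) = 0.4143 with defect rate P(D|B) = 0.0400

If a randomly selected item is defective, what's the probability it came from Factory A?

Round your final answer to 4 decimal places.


Let A = from Factory A, D = defective

Given:
- P(A) = 0.5857, P(B) = 0.4143
- P(D|A) = 0.0082, P(D|B) = 0.0400

Step 1: Find P(D)
P(D) = P(D|A)P(A) + P(D|B)P(B)
     = 0.0082 × 0.5857 + 0.0400 × 0.4143
     = 0.00480274 + 0.01657200
     = 0.02137474

Step 2: Apply Bayes' theorem
P(A|D) = P(D|A)P(A) / P(D)
       = 0.00480274 / 0.02137474
       = 0.2247


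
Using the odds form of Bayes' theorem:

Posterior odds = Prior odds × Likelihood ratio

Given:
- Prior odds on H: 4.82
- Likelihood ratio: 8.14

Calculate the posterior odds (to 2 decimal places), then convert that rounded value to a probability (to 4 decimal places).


Step 1: Calculate posterior odds
Posterior odds = Prior odds × LR
               = 4.82 × 8.14
               = 39.23

Step 2: Convert to probability
P(H|E) = Posterior odds / (1 + Posterior odds)
       = 39.23 / (1 + 39.23)
       = 39.23 / 40.23
       = 0.9751

The evidence increased P(H) from 0.8282 to 0.9751.


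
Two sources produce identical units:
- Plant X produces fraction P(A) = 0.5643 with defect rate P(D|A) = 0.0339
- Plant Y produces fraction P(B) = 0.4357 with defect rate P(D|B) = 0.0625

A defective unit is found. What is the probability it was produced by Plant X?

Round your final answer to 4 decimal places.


Let A = from Plant X, D = defective

Given:
- P(A) = 0.5643, P(B) = 0.4357
- P(D|A) = 0.0339, P(D|B) = 0.0625

Step 1: Find P(D)
P(D) = P(D|A)P(A) + P(D|B)P(B)
     = 0.0339 × 0.5643 + 0.0625 × 0.4357
     = 0.01912977 + 0.02723125
     = 0.04636102

Step 2: Apply Bayes' theorem
P(A|D) = P(D|A)P(A) / P(D)
       = 0.01912977 / 0.04636102
       = 0.4126


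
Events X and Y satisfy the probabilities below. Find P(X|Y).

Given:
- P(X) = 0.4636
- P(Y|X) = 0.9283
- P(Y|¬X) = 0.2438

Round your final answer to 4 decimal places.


Bayes' theorem: P(X|Y) = P(Y|X) × P(X) / P(Y)

Step 1: Calculate P(Y) using law of total probability
P(Y) = P(Y|X)P(X) + P(Y|¬X)P(¬X)
     = 0.9283 × 0.4636 + 0.2438 × 0.5364
     = 0.43035988 + 0.13077432
     = 0.56113420

Step 2: Apply Bayes' theorem
P(X|Y) = P(Y|X) × P(X) / P(Y)
       = 0.43035988 / 0.56113420
       = 0.7669


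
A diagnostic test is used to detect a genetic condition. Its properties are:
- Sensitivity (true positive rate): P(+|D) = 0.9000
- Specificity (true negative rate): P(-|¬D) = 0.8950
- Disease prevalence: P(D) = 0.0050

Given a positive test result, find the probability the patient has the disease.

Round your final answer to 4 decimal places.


Let D = has disease, + = positive test

Given:
- P(D) = 0.0050 (prevalence)
- P(+|D) = 0.9000 (sensitivity)
- P(-|¬D) = 0.8950 (specificity)
- P(+|¬D) = 0.1050 (false positive rate = 1 - specificity)

Step 1: Find P(+)
P(+) = P(+|D)P(D) + P(+|¬D)P(¬D)
     = 0.9000 × 0.0050 + 0.1050 × 0.9950
     = 0.00450000 + 0.10447500
     = 0.10897500

Step 2: Apply Bayes' theorem for P(D|+)
P(D|+) = P(+|D)P(D) / P(+)
       = 0.00450000 / 0.10897500
       = 0.0413


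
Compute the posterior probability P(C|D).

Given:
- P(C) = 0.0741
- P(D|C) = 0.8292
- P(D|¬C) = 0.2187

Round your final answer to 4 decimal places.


Bayes' theorem: P(C|D) = P(D|C) × P(C) / P(D)

Step 1: Calculate P(D) using law of total probability
P(D) = P(D|C)P(C) + P(D|¬C)P(¬C)
     = 0.8292 × 0.0741 + 0.2187 × 0.9259
     = 0.06144372 + 0.20249433
     = 0.26393805

Step 2: Apply Bayes' theorem
P(C|D) = P(D|C) × P(C) / P(D)
       = 0.06144372 / 0.26393805
       = 0.2328


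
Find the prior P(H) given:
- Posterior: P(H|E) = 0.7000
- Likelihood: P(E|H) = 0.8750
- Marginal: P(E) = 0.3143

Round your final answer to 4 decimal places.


From Bayes' theorem: P(H|E) = P(E|H) × P(H) / P(E)

Rearranging for P(H):
P(H) = P(H|E) × P(E) / P(E|H)
     = 0.7000 × 0.3143 / 0.8750
     = 0.22001000 / 0.8750
     = 0.2514


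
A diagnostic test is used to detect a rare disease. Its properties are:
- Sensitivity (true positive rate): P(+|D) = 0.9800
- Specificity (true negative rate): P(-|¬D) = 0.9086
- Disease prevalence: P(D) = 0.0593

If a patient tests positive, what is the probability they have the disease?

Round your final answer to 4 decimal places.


Let D = has disease, + = positive test

Given:
- P(D) = 0.0593 (prevalence)
- P(+|D) = 0.9800 (sensitivity)
- P(-|¬D) = 0.9086 (specificity)
- P(+|¬D) = 0.0914 (false positive rate = 1 - specificity)

Step 1: Find P(+)
P(+) = P(+|D)P(D) + P(+|¬D)P(¬D)
     = 0.9800 × 0.0593 + 0.0914 × 0.9407
     = 0.05811400 + 0.08597998
     = 0.14409398

Step 2: Apply Bayes' theorem for P(D|+)
P(D|+) = P(+|D)P(D) / P(+)
       = 0.05811400 / 0.14409398
       = 0.4033


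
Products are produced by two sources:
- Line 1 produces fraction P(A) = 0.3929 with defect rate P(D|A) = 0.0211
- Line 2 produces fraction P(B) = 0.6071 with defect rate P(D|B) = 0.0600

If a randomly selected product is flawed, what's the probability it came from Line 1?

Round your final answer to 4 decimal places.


Let A = from Line 1, D = flawed

Given:
- P(A) = 0.3929, P(B) = 0.6071
- P(D|A) = 0.0211, P(D|B) = 0.0600

Step 1: Find P(D)
P(D) = P(D|A)P(A) + P(D|B)P(B)
     = 0.0211 × 0.3929 + 0.0600 × 0.6071
     = 0.00829019 + 0.03642600
     = 0.04471619

Step 2: Apply Bayes' theorem
P(A|D) = P(D|A)P(A) / P(D)
       = 0.00829019 / 0.04471619
       = 0.1854


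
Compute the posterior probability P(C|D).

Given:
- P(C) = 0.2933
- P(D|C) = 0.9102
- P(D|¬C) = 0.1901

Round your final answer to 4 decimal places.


Bayes' theorem: P(C|D) = P(D|C) × P(C) / P(D)

Step 1: Calculate P(D) using law of total probability
P(D) = P(D|C)P(C) + P(D|¬C)P(¬C)
     = 0.9102 × 0.2933 + 0.1901 × 0.7067
     = 0.26696166 + 0.13434367
     = 0.40130533

Step 2: Apply Bayes' theorem
P(C|D) = P(D|C) × P(C) / P(D)
       = 0.26696166 / 0.40130533
       = 0.6652


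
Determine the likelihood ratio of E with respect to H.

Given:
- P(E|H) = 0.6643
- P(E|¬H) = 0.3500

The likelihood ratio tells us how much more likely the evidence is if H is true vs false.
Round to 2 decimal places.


Likelihood Ratio (LR) = P(E|H) / P(E|¬H)

LR = 0.6643 / 0.3500
   = 1.90

The evidence is 1.90 times more likely if H is true than if H is false.
Since LR > 1, the evidence supports H over ¬H.


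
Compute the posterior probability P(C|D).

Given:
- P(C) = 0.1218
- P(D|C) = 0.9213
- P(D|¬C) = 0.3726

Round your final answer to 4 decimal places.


Bayes' theorem: P(C|D) = P(D|C) × P(C) / P(D)

Step 1: Calculate P(D) using law of total probability
P(D) = P(D|C)P(C) + P(D|¬C)P(¬C)
     = 0.9213 × 0.1218 + 0.3726 × 0.8782
     = 0.11221434 + 0.32721732
     = 0.43943166

Step 2: Apply Bayes' theorem
P(C|D) = P(D|C) × P(C) / P(D)
       = 0.11221434 / 0.43943166
       = 0.2554


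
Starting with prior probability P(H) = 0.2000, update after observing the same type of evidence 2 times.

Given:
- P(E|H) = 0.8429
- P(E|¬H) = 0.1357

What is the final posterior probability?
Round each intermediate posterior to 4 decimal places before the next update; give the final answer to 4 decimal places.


Sequential Bayesian updating:

Initial prior: P(H) = 0.2000

Update 1:
  P(E) = 0.8429 × 0.2000 + 0.1357 × 0.8000 = 0.16858000 + 0.10856000 = 0.27714000
  P(H|E) = 0.16858000 / 0.27714000 = 0.6083

Update 2:
  P(E) = 0.8429 × 0.6083 + 0.1357 × 0.3917 = 0.51273607 + 0.05315369 = 0.56588976
  P(H|E) = 0.51273607 / 0.56588976 = 0.9061

Final posterior: 0.9061


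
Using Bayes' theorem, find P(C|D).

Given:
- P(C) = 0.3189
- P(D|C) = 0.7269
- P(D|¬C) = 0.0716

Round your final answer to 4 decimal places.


Bayes' theorem: P(C|D) = P(D|C) × P(C) / P(D)

Step 1: Calculate P(D) using law of total probability
P(D) = P(D|C)P(C) + P(D|¬C)P(¬C)
     = 0.7269 × 0.3189 + 0.0716 × 0.6811
     = 0.23180841 + 0.04876676
     = 0.28057517

Step 2: Apply Bayes' theorem
P(C|D) = P(D|C) × P(C) / P(D)
       = 0.23180841 / 0.28057517
       = 0.8262


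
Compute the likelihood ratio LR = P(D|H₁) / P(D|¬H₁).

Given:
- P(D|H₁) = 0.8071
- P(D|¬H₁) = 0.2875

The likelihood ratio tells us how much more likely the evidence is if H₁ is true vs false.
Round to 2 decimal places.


Likelihood Ratio (LR) = P(D|H₁) / P(D|¬H₁)

LR = 0.8071 / 0.2875
   = 2.81

The evidence is 2.81 times more likely if H₁ is true than if H₁ is false.
Because LR exceeds 1, D is evidence for H₁.


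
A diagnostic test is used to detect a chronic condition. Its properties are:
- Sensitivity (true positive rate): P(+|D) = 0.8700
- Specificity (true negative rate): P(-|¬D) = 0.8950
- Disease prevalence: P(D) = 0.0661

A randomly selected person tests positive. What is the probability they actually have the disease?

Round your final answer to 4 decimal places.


Let D = has disease, + = positive test

Given:
- P(D) = 0.0661 (prevalence)
- P(+|D) = 0.8700 (sensitivity)
- P(-|¬D) = 0.8950 (specificity)
- P(+|¬D) = 0.1050 (false positive rate = 1 - specificity)

Step 1: Find P(+)
P(+) = P(+|D)P(D) + P(+|¬D)P(¬D)
     = 0.8700 × 0.0661 + 0.1050 × 0.9339
     = 0.05750700 + 0.09805950
     = 0.15556650

Step 2: Apply Bayes' theorem for P(D|+)
P(D|+) = P(+|D)P(D) / P(+)
       = 0.05750700 / 0.15556650
       = 0.3697


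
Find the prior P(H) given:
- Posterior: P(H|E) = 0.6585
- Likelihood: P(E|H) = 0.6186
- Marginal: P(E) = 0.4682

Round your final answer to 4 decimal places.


From Bayes' theorem: P(H|E) = P(E|H) × P(H) / P(E)

Rearranging for P(H):
P(H) = P(H|E) × P(E) / P(E|H)
     = 0.6585 × 0.4682 / 0.6186
     = 0.30830970 / 0.6186
     = 0.4984


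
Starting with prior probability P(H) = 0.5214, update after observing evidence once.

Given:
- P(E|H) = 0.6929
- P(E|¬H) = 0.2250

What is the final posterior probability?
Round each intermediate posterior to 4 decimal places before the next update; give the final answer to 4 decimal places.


Sequential Bayesian updating:

Initial prior: P(H) = 0.5214

Update 1:
  P(E) = 0.6929 × 0.5214 + 0.2250 × 0.4786 = 0.36127806 + 0.10768500 = 0.46896306
  P(H|E) = 0.36127806 / 0.46896306 = 0.7704

Final posterior: 0.7704


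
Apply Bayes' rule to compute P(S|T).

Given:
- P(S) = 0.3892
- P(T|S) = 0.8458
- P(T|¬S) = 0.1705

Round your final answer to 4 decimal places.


Bayes' theorem: P(S|T) = P(T|S) × P(S) / P(T)

Step 1: Calculate P(T) using law of total probability
P(T) = P(T|S)P(S) + P(T|¬S)P(¬S)
     = 0.8458 × 0.3892 + 0.1705 × 0.6108
     = 0.32918536 + 0.10414140
     = 0.43332676

Step 2: Apply Bayes' theorem
P(S|T) = P(T|S) × P(S) / P(T)
       = 0.32918536 / 0.43332676
       = 0.7597


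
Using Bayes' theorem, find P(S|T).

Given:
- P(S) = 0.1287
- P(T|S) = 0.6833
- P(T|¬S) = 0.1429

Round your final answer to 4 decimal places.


Bayes' theorem: P(S|T) = P(T|S) × P(S) / P(T)

Step 1: Calculate P(T) using law of total probability
P(T) = P(T|S)P(S) + P(T|¬S)P(¬S)
     = 0.6833 × 0.1287 + 0.1429 × 0.8713
     = 0.08794071 + 0.12450877
     = 0.21244948

Step 2: Apply Bayes' theorem
P(S|T) = P(T|S) × P(S) / P(T)
       = 0.08794071 / 0.21244948
       = 0.4139


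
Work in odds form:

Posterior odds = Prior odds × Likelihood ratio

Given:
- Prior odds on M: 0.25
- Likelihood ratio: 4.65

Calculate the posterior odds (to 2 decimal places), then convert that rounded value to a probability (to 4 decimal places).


Step 1: Calculate posterior odds
Posterior odds = Prior odds × LR
               = 0.25 × 4.65
               = 1.16

Step 2: Convert to probability
P(M|E) = Posterior odds / (1 + Posterior odds)
       = 1.16 / (1 + 1.16)
       = 1.16 / 2.16
       = 0.5370

The evidence increased P(M) from 0.2000 to 0.5370.


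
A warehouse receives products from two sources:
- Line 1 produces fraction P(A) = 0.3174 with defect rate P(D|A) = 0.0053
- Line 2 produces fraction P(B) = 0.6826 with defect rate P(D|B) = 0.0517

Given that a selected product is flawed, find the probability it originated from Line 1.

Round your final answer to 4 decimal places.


Let A = from Line 1, D = flawed

Given:
- P(A) = 0.3174, P(B) = 0.6826
- P(D|A) = 0.0053, P(D|B) = 0.0517

Step 1: Find P(D)
P(D) = P(D|A)P(A) + P(D|B)P(B)
     = 0.0053 × 0.3174 + 0.0517 × 0.6826
     = 0.00168222 + 0.03529042
     = 0.03697264

Step 2: Apply Bayes' theorem
P(A|D) = P(D|A)P(A) / P(D)
       = 0.00168222 / 0.03697264
       = 0.0455


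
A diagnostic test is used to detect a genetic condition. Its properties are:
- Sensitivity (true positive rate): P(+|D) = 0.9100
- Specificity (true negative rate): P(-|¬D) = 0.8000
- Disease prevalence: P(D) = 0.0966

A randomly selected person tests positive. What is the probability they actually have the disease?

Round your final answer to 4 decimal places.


Let D = has disease, + = positive test

Given:
- P(D) = 0.0966 (prevalence)
- P(+|D) = 0.9100 (sensitivity)
- P(-|¬D) = 0.8000 (specificity)
- P(+|¬D) = 0.2000 (false positive rate = 1 - specificity)

Step 1: Find P(+)
P(+) = P(+|D)P(D) + P(+|¬D)P(¬D)
     = 0.9100 × 0.0966 + 0.2000 × 0.9034
     = 0.08790600 + 0.18068000
     = 0.26858600

Step 2: Apply Bayes' theorem for P(D|+)
P(D|+) = P(+|D)P(D) / P(+)
       = 0.08790600 / 0.26858600
       = 0.3273


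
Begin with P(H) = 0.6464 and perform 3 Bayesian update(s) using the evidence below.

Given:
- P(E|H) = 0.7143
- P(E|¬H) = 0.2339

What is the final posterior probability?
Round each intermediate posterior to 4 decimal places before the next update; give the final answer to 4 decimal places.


Sequential Bayesian updating:

Initial prior: P(H) = 0.6464

Update 1:
  P(E) = 0.7143 × 0.6464 + 0.2339 × 0.3536 = 0.46172352 + 0.08270704 = 0.54443056
  P(H|E) = 0.46172352 / 0.54443056 = 0.8481

Update 2:
  P(E) = 0.7143 × 0.8481 + 0.2339 × 0.1519 = 0.60579783 + 0.03552941 = 0.64132724
  P(H|E) = 0.60579783 / 0.64132724 = 0.9446

Update 3:
  P(E) = 0.7143 × 0.9446 + 0.2339 × 0.0554 = 0.67472778 + 0.01295806 = 0.68768584
  P(H|E) = 0.67472778 / 0.68768584 = 0.9812

Final posterior: 0.9812


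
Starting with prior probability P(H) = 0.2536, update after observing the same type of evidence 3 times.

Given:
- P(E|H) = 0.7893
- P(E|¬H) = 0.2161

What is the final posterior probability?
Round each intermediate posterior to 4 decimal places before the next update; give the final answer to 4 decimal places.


Sequential Bayesian updating:

Initial prior: P(H) = 0.2536

Update 1:
  P(E) = 0.7893 × 0.2536 + 0.2161 × 0.7464 = 0.20016648 + 0.16129704 = 0.36146352
  P(H|E) = 0.20016648 / 0.36146352 = 0.5538

Update 2:
  P(E) = 0.7893 × 0.5538 + 0.2161 × 0.4462 = 0.43711434 + 0.09642382 = 0.53353816
  P(H|E) = 0.43711434 / 0.53353816 = 0.8193

Update 3:
  P(E) = 0.7893 × 0.8193 + 0.2161 × 0.1807 = 0.64667349 + 0.03904927 = 0.68572276
  P(H|E) = 0.64667349 / 0.68572276 = 0.9431

Final posterior: 0.9431


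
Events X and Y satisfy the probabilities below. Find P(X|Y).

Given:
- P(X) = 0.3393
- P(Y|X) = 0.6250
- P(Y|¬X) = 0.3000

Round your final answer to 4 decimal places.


Bayes' theorem: P(X|Y) = P(Y|X) × P(X) / P(Y)

Step 1: Calculate P(Y) using law of total probability
P(Y) = P(Y|X)P(X) + P(Y|¬X)P(¬X)
     = 0.6250 × 0.3393 + 0.3000 × 0.6607
     = 0.21206250 + 0.19821000
     = 0.41027250

Step 2: Apply Bayes' theorem
P(X|Y) = P(Y|X) × P(X) / P(Y)
       = 0.21206250 / 0.41027250
       = 0.5169


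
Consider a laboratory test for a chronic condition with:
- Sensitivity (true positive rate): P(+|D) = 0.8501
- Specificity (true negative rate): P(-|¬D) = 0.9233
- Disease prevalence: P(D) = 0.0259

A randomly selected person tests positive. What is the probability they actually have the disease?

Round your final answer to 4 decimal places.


Let D = has disease, + = positive test

Given:
- P(D) = 0.0259 (prevalence)
- P(+|D) = 0.8501 (sensitivity)
- P(-|¬D) = 0.9233 (specificity)
- P(+|¬D) = 0.0767 (false positive rate = 1 - specificity)

Step 1: Find P(+)
P(+) = P(+|D)P(D) + P(+|¬D)P(¬D)
     = 0.8501 × 0.0259 + 0.0767 × 0.9741
     = 0.02201759 + 0.07471347
     = 0.09673106

Step 2: Apply Bayes' theorem for P(D|+)
P(D|+) = P(+|D)P(D) / P(+)
       = 0.02201759 / 0.09673106
       = 0.2276


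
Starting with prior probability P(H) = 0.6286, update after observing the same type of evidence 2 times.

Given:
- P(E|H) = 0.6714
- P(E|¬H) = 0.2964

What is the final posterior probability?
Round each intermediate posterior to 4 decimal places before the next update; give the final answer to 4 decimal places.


Sequential Bayesian updating:

Initial prior: P(H) = 0.6286

Update 1:
  P(E) = 0.6714 × 0.6286 + 0.2964 × 0.3714 = 0.42204204 + 0.11008296 = 0.53212500
  P(H|E) = 0.42204204 / 0.53212500 = 0.7931

Update 2:
  P(E) = 0.6714 × 0.7931 + 0.2964 × 0.2069 = 0.53248734 + 0.06132516 = 0.59381250
  P(H|E) = 0.53248734 / 0.59381250 = 0.8967

Final posterior: 0.8967


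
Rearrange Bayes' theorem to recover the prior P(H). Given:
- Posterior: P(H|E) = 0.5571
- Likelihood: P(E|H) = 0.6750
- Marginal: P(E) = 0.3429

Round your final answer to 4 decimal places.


From Bayes' theorem: P(H|E) = P(E|H) × P(H) / P(E)

Rearranging for P(H):
P(H) = P(H|E) × P(E) / P(E|H)
     = 0.5571 × 0.3429 / 0.6750
     = 0.19102959 / 0.6750
     = 0.2830


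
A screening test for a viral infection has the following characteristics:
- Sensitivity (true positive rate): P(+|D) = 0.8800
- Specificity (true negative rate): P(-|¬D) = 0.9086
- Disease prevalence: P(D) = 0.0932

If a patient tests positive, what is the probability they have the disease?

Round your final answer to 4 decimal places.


Let D = has disease, + = positive test

Given:
- P(D) = 0.0932 (prevalence)
- P(+|D) = 0.8800 (sensitivity)
- P(-|¬D) = 0.9086 (specificity)
- P(+|¬D) = 0.0914 (false positive rate = 1 - specificity)

Step 1: Find P(+)
P(+) = P(+|D)P(D) + P(+|¬D)P(¬D)
     = 0.8800 × 0.0932 + 0.0914 × 0.9068
     = 0.08201600 + 0.08288152
     = 0.16489752

Step 2: Apply Bayes' theorem for P(D|+)
P(D|+) = P(+|D)P(D) / P(+)
       = 0.08201600 / 0.16489752
       = 0.4974


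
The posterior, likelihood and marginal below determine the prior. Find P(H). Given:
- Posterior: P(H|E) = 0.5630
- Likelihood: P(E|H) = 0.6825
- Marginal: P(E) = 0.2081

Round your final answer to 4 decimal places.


From Bayes' theorem: P(H|E) = P(E|H) × P(H) / P(E)

Rearranging for P(H):
P(H) = P(H|E) × P(E) / P(E|H)
     = 0.5630 × 0.2081 / 0.6825
     = 0.11716030 / 0.6825
     = 0.1717


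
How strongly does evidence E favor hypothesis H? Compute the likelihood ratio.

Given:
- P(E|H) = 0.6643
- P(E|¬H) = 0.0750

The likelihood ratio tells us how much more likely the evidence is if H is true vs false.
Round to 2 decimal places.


Likelihood Ratio (LR) = P(E|H) / P(E|¬H)

LR = 0.6643 / 0.0750
   = 8.86

The evidence is 8.86 times more likely if H is true than if H is false.
Because LR exceeds 1, E is evidence for H.


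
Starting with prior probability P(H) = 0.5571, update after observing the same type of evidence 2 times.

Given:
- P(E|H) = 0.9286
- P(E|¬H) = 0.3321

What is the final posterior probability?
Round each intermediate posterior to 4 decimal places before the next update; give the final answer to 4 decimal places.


Sequential Bayesian updating:

Initial prior: P(H) = 0.5571

Update 1:
  P(E) = 0.9286 × 0.5571 + 0.3321 × 0.4429 = 0.51732306 + 0.14708709 = 0.66441015
  P(H|E) = 0.51732306 / 0.66441015 = 0.7786

Update 2:
  P(E) = 0.9286 × 0.7786 + 0.3321 × 0.2214 = 0.72300796 + 0.07352694 = 0.79653490
  P(H|E) = 0.72300796 / 0.79653490 = 0.9077

Final posterior: 0.9077


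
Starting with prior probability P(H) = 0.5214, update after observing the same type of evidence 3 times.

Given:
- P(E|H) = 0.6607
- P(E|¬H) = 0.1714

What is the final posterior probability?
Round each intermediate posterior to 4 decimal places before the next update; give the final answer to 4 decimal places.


Sequential Bayesian updating:

Initial prior: P(H) = 0.5214

Update 1:
  P(E) = 0.6607 × 0.5214 + 0.1714 × 0.4786 = 0.34448898 + 0.08203204 = 0.42652102
  P(H|E) = 0.34448898 / 0.42652102 = 0.8077

Update 2:
  P(E) = 0.6607 × 0.8077 + 0.1714 × 0.1923 = 0.53364739 + 0.03296022 = 0.56660761
  P(H|E) = 0.53364739 / 0.56660761 = 0.9418

Update 3:
  P(E) = 0.6607 × 0.9418 + 0.1714 × 0.0582 = 0.62224726 + 0.00997548 = 0.63222274
  P(H|E) = 0.62224726 / 0.63222274 = 0.9842

Final posterior: 0.9842


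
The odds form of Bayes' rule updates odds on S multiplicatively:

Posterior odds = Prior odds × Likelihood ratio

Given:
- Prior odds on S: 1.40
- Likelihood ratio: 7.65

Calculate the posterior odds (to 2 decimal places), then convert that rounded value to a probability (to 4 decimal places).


Step 1: Calculate posterior odds
Posterior odds = Prior odds × LR
               = 1.40 × 7.65
               = 10.71

Step 2: Convert to probability
P(S|E) = Posterior odds / (1 + Posterior odds)
       = 10.71 / (1 + 10.71)
       = 10.71 / 11.71
       = 0.9146

The evidence increased P(S) from 0.5833 to 0.9146.


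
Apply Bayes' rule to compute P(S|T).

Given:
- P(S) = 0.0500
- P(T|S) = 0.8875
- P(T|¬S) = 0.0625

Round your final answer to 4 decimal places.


Bayes' theorem: P(S|T) = P(T|S) × P(S) / P(T)

Step 1: Calculate P(T) using law of total probability
P(T) = P(T|S)P(S) + P(T|¬S)P(¬S)
     = 0.8875 × 0.0500 + 0.0625 × 0.9500
     = 0.04437500 + 0.05937500
     = 0.10375000

Step 2: Apply Bayes' theorem
P(S|T) = P(T|S) × P(S) / P(T)
       = 0.04437500 / 0.10375000
       = 0.4277


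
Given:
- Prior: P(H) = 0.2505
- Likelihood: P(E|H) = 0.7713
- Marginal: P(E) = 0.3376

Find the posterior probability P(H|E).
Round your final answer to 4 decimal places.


Using Bayes' theorem:

P(H|E) = P(E|H) × P(H) / P(E)
       = 0.7713 × 0.2505 / 0.3376
       = 0.19321065 / 0.3376
       = 0.5723

The evidence strengthens our belief in H.
Prior: 0.2505 → Posterior: 0.5723


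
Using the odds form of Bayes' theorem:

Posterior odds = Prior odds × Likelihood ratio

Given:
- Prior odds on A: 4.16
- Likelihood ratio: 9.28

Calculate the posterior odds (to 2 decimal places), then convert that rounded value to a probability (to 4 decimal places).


Step 1: Calculate posterior odds
Posterior odds = Prior odds × LR
               = 4.16 × 9.28
               = 38.60

Step 2: Convert to probability
P(A|E) = Posterior odds / (1 + Posterior odds)
       = 38.60 / (1 + 38.60)
       = 38.60 / 39.60
       = 0.9747

The evidence increased P(A) from 0.8062 to 0.9747.


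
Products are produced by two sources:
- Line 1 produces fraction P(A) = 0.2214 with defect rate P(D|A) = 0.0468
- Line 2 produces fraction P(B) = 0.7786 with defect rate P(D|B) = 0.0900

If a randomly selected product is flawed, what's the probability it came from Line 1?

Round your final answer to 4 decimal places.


Let A = from Line 1, D = flawed

Given:
- P(A) = 0.2214, P(B) = 0.7786
- P(D|A) = 0.0468, P(D|B) = 0.0900

Step 1: Find P(D)
P(D) = P(D|A)P(A) + P(D|B)P(B)
     = 0.0468 × 0.2214 + 0.0900 × 0.7786
     = 0.01036152 + 0.07007400
     = 0.08043552

Step 2: Apply Bayes' theorem
P(A|D) = P(D|A)P(A) / P(D)
       = 0.01036152 / 0.08043552
       = 0.1288


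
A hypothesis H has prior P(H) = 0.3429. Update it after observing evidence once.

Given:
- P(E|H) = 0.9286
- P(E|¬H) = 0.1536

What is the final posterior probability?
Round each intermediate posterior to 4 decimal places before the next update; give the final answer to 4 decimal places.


Sequential Bayesian updating:

Initial prior: P(H) = 0.3429

Update 1:
  P(E) = 0.9286 × 0.3429 + 0.1536 × 0.6571 = 0.31841694 + 0.10093056 = 0.41934750
  P(H|E) = 0.31841694 / 0.41934750 = 0.7593

Final posterior: 0.7593


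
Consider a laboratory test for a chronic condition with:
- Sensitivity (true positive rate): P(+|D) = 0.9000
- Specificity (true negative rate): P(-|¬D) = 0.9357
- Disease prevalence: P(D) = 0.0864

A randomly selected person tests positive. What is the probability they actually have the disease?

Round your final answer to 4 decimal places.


Let D = has disease, + = positive test

Given:
- P(D) = 0.0864 (prevalence)
- P(+|D) = 0.9000 (sensitivity)
- P(-|¬D) = 0.9357 (specificity)
- P(+|¬D) = 0.0643 (false positive rate = 1 - specificity)

Step 1: Find P(+)
P(+) = P(+|D)P(D) + P(+|¬D)P(¬D)
     = 0.9000 × 0.0864 + 0.0643 × 0.9136
     = 0.07776000 + 0.05874448
     = 0.13650448

Step 2: Apply Bayes' theorem for P(D|+)
P(D|+) = P(+|D)P(D) / P(+)
       = 0.07776000 / 0.13650448
       = 0.5697


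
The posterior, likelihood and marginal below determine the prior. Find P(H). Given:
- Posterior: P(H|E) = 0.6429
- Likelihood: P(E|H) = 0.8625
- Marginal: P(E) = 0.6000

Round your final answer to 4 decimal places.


From Bayes' theorem: P(H|E) = P(E|H) × P(H) / P(E)

Rearranging for P(H):
P(H) = P(H|E) × P(E) / P(E|H)
     = 0.6429 × 0.6000 / 0.8625
     = 0.38574000 / 0.8625
     = 0.4472


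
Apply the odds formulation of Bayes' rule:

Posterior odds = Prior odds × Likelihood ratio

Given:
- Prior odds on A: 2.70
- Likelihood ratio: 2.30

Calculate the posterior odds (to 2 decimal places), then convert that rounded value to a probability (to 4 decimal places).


Step 1: Calculate posterior odds
Posterior odds = Prior odds × LR
               = 2.70 × 2.30
               = 6.21

Step 2: Convert to probability
P(A|E) = Posterior odds / (1 + Posterior odds)
       = 6.21 / (1 + 6.21)
       = 6.21 / 7.21
       = 0.8613

The evidence increased P(A) from 0.7297 to 0.8613.


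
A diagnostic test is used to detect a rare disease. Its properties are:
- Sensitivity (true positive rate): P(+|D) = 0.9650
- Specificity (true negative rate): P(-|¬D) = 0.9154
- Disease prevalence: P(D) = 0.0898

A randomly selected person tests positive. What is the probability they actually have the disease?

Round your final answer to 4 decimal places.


Let D = has disease, + = positive test

Given:
- P(D) = 0.0898 (prevalence)
- P(+|D) = 0.9650 (sensitivity)
- P(-|¬D) = 0.9154 (specificity)
- P(+|¬D) = 0.0846 (false positive rate = 1 - specificity)

Step 1: Find P(+)
P(+) = P(+|D)P(D) + P(+|¬D)P(¬D)
     = 0.9650 × 0.0898 + 0.0846 × 0.9102
     = 0.08665700 + 0.07700292
     = 0.16365992

Step 2: Apply Bayes' theorem for P(D|+)
P(D|+) = P(+|D)P(D) / P(+)
       = 0.08665700 / 0.16365992
       = 0.5295


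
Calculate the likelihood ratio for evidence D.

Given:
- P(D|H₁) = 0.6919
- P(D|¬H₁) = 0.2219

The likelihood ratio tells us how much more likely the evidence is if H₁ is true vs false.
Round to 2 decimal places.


Likelihood Ratio (LR) = P(D|H₁) / P(D|¬H₁)

LR = 0.6919 / 0.2219
   = 3.12

The evidence is 3.12 times more likely if H₁ is true than if H₁ is false.
Since LR > 1, the evidence supports H₁ over ¬H₁.


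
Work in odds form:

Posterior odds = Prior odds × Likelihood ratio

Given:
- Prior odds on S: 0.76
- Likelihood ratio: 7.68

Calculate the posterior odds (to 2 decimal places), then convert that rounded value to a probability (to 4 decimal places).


Step 1: Calculate posterior odds
Posterior odds = Prior odds × LR
               = 0.76 × 7.68
               = 5.84

Step 2: Convert to probability
P(S|E) = Posterior odds / (1 + Posterior odds)
       = 5.84 / (1 + 5.84)
       = 5.84 / 6.84
       = 0.8538

The evidence increased P(S) from 0.4318 to 0.8538.


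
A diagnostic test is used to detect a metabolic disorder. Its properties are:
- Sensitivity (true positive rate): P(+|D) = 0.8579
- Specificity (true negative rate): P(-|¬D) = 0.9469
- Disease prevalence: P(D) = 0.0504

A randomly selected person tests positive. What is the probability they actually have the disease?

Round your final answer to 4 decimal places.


Let D = has disease, + = positive test

Given:
- P(D) = 0.0504 (prevalence)
- P(+|D) = 0.8579 (sensitivity)
- P(-|¬D) = 0.9469 (specificity)
- P(+|¬D) = 0.0531 (false positive rate = 1 - specificity)

Step 1: Find P(+)
P(+) = P(+|D)P(D) + P(+|¬D)P(¬D)
     = 0.8579 × 0.0504 + 0.0531 × 0.9496
     = 0.04323816 + 0.05042376
     = 0.09366192

Step 2: Apply Bayes' theorem for P(D|+)
P(D|+) = P(+|D)P(D) / P(+)
       = 0.04323816 / 0.09366192
       = 0.4616


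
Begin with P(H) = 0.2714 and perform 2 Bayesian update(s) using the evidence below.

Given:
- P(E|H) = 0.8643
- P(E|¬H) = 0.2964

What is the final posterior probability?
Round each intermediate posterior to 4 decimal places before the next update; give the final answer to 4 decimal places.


Sequential Bayesian updating:

Initial prior: P(H) = 0.2714

Update 1:
  P(E) = 0.8643 × 0.2714 + 0.2964 × 0.7286 = 0.23457102 + 0.21595704 = 0.45052806
  P(H|E) = 0.23457102 / 0.45052806 = 0.5207

Update 2:
  P(E) = 0.8643 × 0.5207 + 0.2964 × 0.4793 = 0.45004101 + 0.14206452 = 0.59210553
  P(H|E) = 0.45004101 / 0.59210553 = 0.7601

Final posterior: 0.7601


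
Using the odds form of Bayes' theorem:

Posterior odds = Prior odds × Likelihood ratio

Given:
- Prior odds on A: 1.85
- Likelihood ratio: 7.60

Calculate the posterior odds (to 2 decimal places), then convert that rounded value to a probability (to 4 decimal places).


Step 1: Calculate posterior odds
Posterior odds = Prior odds × LR
               = 1.85 × 7.60
               = 14.06

Step 2: Convert to probability
P(A|E) = Posterior odds / (1 + Posterior odds)
       = 14.06 / (1 + 14.06)
       = 14.06 / 15.06
       = 0.9336

The evidence increased P(A) from 0.6491 to 0.9336.


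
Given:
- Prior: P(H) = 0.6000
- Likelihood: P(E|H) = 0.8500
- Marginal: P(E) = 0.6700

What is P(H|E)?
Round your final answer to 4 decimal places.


Using Bayes' theorem:

P(H|E) = P(E|H) × P(H) / P(E)
       = 0.8500 × 0.6000 / 0.6700
       = 0.51000000 / 0.6700
       = 0.7612

The evidence strengthens our belief in H.
Prior: 0.6000 → Posterior: 0.7612


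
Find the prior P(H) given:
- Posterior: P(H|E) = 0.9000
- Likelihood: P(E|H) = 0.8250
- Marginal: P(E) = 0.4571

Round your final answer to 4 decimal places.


From Bayes' theorem: P(H|E) = P(E|H) × P(H) / P(E)

Rearranging for P(H):
P(H) = P(H|E) × P(E) / P(E|H)
     = 0.9000 × 0.4571 / 0.8250
     = 0.41139000 / 0.8250
     = 0.4987


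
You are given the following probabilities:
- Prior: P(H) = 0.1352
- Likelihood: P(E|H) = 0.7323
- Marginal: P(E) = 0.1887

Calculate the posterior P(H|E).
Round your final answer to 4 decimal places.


Using Bayes' theorem:

P(H|E) = P(E|H) × P(H) / P(E)
       = 0.7323 × 0.1352 / 0.1887
       = 0.09900696 / 0.1887
       = 0.5247

The evidence strengthens our belief in H.
Prior: 0.1352 → Posterior: 0.5247


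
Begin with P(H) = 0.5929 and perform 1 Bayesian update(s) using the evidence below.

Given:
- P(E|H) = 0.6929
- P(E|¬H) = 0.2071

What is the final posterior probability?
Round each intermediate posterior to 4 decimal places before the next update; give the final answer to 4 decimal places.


Sequential Bayesian updating:

Initial prior: P(H) = 0.5929

Update 1:
  P(E) = 0.6929 × 0.5929 + 0.2071 × 0.4071 = 0.41082041 + 0.08431041 = 0.49513082
  P(H|E) = 0.41082041 / 0.49513082 = 0.8297

Final posterior: 0.8297


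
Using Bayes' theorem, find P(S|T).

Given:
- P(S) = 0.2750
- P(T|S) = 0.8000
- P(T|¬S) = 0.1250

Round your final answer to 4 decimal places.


Bayes' theorem: P(S|T) = P(T|S) × P(S) / P(T)

Step 1: Calculate P(T) using law of total probability
P(T) = P(T|S)P(S) + P(T|¬S)P(¬S)
     = 0.8000 × 0.2750 + 0.1250 × 0.7250
     = 0.22000000 + 0.09062500
     = 0.31062500

Step 2: Apply Bayes' theorem
P(S|T) = P(T|S) × P(S) / P(T)
       = 0.22000000 / 0.31062500
       = 0.7082


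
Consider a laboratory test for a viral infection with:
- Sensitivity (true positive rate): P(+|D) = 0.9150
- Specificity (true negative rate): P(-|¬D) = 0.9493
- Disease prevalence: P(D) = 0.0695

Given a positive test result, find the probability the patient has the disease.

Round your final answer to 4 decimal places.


Let D = has disease, + = positive test

Given:
- P(D) = 0.0695 (prevalence)
- P(+|D) = 0.9150 (sensitivity)
- P(-|¬D) = 0.9493 (specificity)
- P(+|¬D) = 0.0507 (false positive rate = 1 - specificity)

Step 1: Find P(+)
P(+) = P(+|D)P(D) + P(+|¬D)P(¬D)
     = 0.9150 × 0.0695 + 0.0507 × 0.9305
     = 0.06359250 + 0.04717635
     = 0.11076885

Step 2: Apply Bayes' theorem for P(D|+)
P(D|+) = P(+|D)P(D) / P(+)
       = 0.06359250 / 0.11076885
       = 0.5741


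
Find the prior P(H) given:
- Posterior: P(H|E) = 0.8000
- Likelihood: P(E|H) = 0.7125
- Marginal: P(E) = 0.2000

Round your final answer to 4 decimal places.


From Bayes' theorem: P(H|E) = P(E|H) × P(H) / P(E)

Rearranging for P(H):
P(H) = P(H|E) × P(E) / P(E|H)
     = 0.8000 × 0.2000 / 0.7125
     = 0.16000000 / 0.7125
     = 0.2246


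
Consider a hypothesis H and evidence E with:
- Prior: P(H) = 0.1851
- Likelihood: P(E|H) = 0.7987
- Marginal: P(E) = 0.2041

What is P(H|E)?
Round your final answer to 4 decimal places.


Using Bayes' theorem:

P(H|E) = P(E|H) × P(H) / P(E)
       = 0.7987 × 0.1851 / 0.2041
       = 0.14783937 / 0.2041
       = 0.7243

The evidence strengthens our belief in H.
Prior: 0.1851 → Posterior: 0.7243


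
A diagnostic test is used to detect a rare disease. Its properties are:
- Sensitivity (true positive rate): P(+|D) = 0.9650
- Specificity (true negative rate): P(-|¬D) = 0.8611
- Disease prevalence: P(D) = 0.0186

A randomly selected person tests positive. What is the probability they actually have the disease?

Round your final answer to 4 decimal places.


Let D = has disease, + = positive test

Given:
- P(D) = 0.0186 (prevalence)
- P(+|D) = 0.9650 (sensitivity)
- P(-|¬D) = 0.8611 (specificity)
- P(+|¬D) = 0.1389 (false positive rate = 1 - specificity)

Step 1: Find P(+)
P(+) = P(+|D)P(D) + P(+|¬D)P(¬D)
     = 0.9650 × 0.0186 + 0.1389 × 0.9814
     = 0.01794900 + 0.13631646
     = 0.15426546

Step 2: Apply Bayes' theorem for P(D|+)
P(D|+) = P(+|D)P(D) / P(+)
       = 0.01794900 / 0.15426546
       = 0.1164


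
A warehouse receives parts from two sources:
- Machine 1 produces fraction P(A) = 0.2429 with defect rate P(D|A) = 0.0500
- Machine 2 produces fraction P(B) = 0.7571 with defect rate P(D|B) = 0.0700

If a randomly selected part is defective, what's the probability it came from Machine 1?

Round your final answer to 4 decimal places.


Let A = from Machine 1, D = defective

Given:
- P(A) = 0.2429, P(B) = 0.7571
- P(D|A) = 0.0500, P(D|B) = 0.0700

Step 1: Find P(D)
P(D) = P(D|A)P(A) + P(D|B)P(B)
     = 0.0500 × 0.2429 + 0.0700 × 0.7571
     = 0.01214500 + 0.05299700
     = 0.06514200

Step 2: Apply Bayes' theorem
P(A|D) = P(D|A)P(A) / P(D)
       = 0.01214500 / 0.06514200
       = 0.1864


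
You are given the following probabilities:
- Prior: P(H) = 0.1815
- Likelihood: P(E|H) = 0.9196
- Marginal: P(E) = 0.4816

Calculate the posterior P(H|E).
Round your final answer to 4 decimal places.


Using Bayes' theorem:

P(H|E) = P(E|H) × P(H) / P(E)
       = 0.9196 × 0.1815 / 0.4816
       = 0.16690740 / 0.4816
       = 0.3466

The evidence strengthens our belief in H.
Prior: 0.1815 → Posterior: 0.3466


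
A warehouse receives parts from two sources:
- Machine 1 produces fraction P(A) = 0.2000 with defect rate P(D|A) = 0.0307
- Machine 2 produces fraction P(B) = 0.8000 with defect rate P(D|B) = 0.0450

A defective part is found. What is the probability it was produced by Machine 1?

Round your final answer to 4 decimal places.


Let A = from Machine 1, D = defective

Given:
- P(A) = 0.2000, P(B) = 0.8000
- P(D|A) = 0.0307, P(D|B) = 0.0450

Step 1: Find P(D)
P(D) = P(D|A)P(A) + P(D|B)P(B)
     = 0.0307 × 0.2000 + 0.0450 × 0.8000
     = 0.00614000 + 0.03600000
     = 0.04214000

Step 2: Apply Bayes' theorem
P(A|D) = P(D|A)P(A) / P(D)
       = 0.00614000 / 0.04214000
       = 0.1457


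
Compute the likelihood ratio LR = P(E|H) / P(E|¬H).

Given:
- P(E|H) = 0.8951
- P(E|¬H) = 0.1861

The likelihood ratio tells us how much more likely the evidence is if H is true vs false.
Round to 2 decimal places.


Likelihood Ratio (LR) = P(E|H) / P(E|¬H)

LR = 0.8951 / 0.1861
   = 4.81

The evidence is 4.81 times more likely if H is true than if H is false.
LR > 1, so observing E raises the odds in favor of H.


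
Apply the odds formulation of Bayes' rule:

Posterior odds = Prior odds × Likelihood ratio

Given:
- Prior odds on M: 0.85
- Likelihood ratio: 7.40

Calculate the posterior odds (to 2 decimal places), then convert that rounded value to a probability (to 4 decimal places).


Step 1: Calculate posterior odds
Posterior odds = Prior odds × LR
               = 0.85 × 7.40
               = 6.29

Step 2: Convert to probability
P(M|E) = Posterior odds / (1 + Posterior odds)
       = 6.29 / (1 + 6.29)
       = 6.29 / 7.29
       = 0.8628

The evidence increased P(M) from 0.4595 to 0.8628.
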